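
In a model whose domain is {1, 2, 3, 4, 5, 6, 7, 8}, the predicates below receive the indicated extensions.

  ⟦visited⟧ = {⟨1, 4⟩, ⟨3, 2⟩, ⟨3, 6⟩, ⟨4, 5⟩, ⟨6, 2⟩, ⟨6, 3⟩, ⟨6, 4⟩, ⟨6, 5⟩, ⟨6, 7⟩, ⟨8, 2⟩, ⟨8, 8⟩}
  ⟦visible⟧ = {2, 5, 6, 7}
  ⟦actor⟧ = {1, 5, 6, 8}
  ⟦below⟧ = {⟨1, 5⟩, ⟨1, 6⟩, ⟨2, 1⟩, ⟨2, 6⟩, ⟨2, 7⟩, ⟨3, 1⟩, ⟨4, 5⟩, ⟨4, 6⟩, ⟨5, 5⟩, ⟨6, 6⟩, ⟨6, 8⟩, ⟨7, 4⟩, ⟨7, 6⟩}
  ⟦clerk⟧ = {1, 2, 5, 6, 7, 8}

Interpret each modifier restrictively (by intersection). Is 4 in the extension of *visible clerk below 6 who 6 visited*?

no

⟦below 6⟧ = {x : ⟨x, 6⟩ ∈ ⟦below⟧} = {1, 2, 4, 6, 7}
⟦who 6 visited⟧ = {x : ⟨6, x⟩ ∈ ⟦visited⟧} = {2, 3, 4, 5, 7}
⟦clerk⟧ = {1, 2, 5, 6, 7, 8}
… ∩ ⟦below 6⟧ = {1, 2, 5, 6, 7, 8} ∩ {1, 2, 4, 6, 7} = {1, 2, 6, 7}
… ∩ ⟦who 6 visited⟧ = {1, 2, 6, 7} ∩ {2, 3, 4, 5, 7} = {2, 7}
… ∩ ⟦visible⟧ = {2, 7} ∩ {2, 5, 6, 7} = {2, 7}
⟦visible clerk below 6 who 6 visited⟧ = {2, 7}; 4 ∉ this set.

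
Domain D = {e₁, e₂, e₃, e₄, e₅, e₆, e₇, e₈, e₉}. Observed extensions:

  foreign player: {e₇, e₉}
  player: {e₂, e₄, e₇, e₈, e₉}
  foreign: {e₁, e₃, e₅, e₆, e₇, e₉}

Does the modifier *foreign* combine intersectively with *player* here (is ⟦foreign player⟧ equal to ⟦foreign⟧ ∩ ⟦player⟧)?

⟦foreign⟧ ∩ ⟦player⟧ = {e₁, e₃, e₅, e₆, e₇, e₉} ∩ {e₂, e₄, e₇, e₈, e₉} = {e₇, e₉}
Observed ⟦foreign player⟧ = {e₇, e₉}.
These coincide, so the modifier is intersective here.

yes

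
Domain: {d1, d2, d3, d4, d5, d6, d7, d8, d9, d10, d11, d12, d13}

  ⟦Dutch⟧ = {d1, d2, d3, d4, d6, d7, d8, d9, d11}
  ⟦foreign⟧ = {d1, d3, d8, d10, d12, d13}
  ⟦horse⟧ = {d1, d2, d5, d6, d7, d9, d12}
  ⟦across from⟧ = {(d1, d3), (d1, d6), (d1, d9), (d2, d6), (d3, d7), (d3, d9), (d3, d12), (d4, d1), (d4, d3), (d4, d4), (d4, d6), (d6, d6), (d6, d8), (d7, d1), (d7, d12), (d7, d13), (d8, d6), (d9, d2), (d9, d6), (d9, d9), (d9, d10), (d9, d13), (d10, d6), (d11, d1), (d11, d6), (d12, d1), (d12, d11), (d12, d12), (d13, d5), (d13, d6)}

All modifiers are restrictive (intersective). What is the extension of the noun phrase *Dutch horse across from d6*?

⟦across from d6⟧ = {x : ⟨x, d6⟩ ∈ ⟦across from⟧} = {d1, d2, d4, d6, d8, d9, d10, d11, d13}
⟦horse⟧ = {d1, d2, d5, d6, d7, d9, d12}
… ∩ ⟦across from d6⟧ = {d1, d2, d5, d6, d7, d9, d12} ∩ {d1, d2, d4, d6, d8, d9, d10, d11, d13} = {d1, d2, d6, d9}
… ∩ ⟦Dutch⟧ = {d1, d2, d6, d9} ∩ {d1, d2, d3, d4, d6, d7, d8, d9, d11} = {d1, d2, d6, d9}
So ⟦Dutch horse across from d6⟧ = {d1, d2, d6, d9}.

{d1, d2, d6, d9}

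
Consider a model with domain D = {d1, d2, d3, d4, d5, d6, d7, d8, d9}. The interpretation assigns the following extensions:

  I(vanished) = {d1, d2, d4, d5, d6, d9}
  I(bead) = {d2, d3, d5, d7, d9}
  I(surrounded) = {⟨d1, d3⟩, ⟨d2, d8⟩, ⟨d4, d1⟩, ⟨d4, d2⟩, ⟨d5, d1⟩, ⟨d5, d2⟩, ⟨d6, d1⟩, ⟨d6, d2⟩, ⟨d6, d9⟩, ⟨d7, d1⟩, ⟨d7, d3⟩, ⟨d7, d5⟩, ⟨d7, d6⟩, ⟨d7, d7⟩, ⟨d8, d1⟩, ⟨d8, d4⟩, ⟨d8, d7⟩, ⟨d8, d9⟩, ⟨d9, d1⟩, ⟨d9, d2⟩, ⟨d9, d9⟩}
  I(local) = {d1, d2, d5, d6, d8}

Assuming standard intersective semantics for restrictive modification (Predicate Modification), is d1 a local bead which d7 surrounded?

⟦which d7 surrounded⟧ = {x : ⟨d7, x⟩ ∈ ⟦surrounded⟧} = {d1, d3, d5, d6, d7}
⟦bead⟧ = {d2, d3, d5, d7, d9}
… ∩ ⟦which d7 surrounded⟧ = {d2, d3, d5, d7, d9} ∩ {d1, d3, d5, d6, d7} = {d3, d5, d7}
… ∩ ⟦local⟧ = {d3, d5, d7} ∩ {d1, d2, d5, d6, d8} = {d5}
⟦local bead which d7 surrounded⟧ = {d5}; d1 ∉ this set.

no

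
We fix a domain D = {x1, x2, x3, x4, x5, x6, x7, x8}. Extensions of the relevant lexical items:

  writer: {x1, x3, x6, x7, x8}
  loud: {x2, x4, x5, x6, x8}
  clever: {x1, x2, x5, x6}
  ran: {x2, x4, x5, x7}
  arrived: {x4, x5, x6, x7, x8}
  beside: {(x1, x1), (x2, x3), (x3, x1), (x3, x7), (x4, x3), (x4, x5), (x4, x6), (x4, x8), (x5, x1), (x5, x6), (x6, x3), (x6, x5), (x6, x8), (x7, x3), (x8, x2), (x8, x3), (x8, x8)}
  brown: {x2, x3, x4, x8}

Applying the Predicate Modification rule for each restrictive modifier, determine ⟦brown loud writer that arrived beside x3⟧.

{x8}

⟦that arrived⟧ = ⟦arrived⟧ = {x4, x5, x6, x7, x8}
⟦beside x3⟧ = {x : ⟨x, x3⟩ ∈ ⟦beside⟧} = {x2, x4, x6, x7, x8}
⟦writer⟧ = {x1, x3, x6, x7, x8}
… ∩ ⟦that arrived⟧ = {x1, x3, x6, x7, x8} ∩ {x4, x5, x6, x7, x8} = {x6, x7, x8}
… ∩ ⟦beside x3⟧ = {x6, x7, x8} ∩ {x2, x4, x6, x7, x8} = {x6, x7, x8}
… ∩ ⟦brown⟧ = {x6, x7, x8} ∩ {x2, x3, x4, x8} = {x8}
… ∩ ⟦loud⟧ = {x8} ∩ {x2, x4, x5, x6, x8} = {x8}
So ⟦brown loud writer that arrived beside x3⟧ = {x8}.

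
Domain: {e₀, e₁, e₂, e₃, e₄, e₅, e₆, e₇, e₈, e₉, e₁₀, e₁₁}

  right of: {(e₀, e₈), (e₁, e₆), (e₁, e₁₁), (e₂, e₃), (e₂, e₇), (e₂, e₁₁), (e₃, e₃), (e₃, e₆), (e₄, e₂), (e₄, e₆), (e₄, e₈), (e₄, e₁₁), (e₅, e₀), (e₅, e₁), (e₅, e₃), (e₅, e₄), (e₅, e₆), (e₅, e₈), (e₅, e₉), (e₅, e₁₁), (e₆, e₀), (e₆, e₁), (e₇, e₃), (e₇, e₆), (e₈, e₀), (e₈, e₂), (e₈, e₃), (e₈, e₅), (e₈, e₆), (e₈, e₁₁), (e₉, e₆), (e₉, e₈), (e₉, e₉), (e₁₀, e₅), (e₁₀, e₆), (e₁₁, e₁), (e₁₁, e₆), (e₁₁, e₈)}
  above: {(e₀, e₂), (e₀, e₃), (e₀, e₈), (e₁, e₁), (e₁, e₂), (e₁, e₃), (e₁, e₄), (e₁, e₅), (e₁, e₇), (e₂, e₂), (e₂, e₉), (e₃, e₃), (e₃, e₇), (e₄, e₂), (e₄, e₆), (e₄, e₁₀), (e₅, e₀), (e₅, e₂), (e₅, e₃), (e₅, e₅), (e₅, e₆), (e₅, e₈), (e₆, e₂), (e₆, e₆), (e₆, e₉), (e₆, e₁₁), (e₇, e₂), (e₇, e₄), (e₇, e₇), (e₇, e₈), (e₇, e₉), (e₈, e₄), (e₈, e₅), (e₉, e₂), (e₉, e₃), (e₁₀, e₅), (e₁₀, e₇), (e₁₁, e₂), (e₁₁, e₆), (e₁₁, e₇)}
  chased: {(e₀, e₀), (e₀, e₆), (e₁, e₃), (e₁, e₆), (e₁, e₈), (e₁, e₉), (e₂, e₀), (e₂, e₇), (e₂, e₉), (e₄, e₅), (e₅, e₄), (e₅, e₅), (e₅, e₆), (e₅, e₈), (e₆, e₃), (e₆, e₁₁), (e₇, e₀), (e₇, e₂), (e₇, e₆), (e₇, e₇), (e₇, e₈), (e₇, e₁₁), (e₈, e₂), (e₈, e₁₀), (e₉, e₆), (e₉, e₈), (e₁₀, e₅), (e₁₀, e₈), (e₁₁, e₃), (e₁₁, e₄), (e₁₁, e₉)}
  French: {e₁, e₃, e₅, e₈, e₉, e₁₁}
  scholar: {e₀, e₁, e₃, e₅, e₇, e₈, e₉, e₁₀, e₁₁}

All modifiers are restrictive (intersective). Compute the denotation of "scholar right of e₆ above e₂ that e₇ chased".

⟦right of e₆⟧ = {x : ⟨x, e₆⟩ ∈ ⟦right of⟧} = {e₁, e₃, e₄, e₅, e₇, e₈, e₉, e₁₀, e₁₁}
⟦above e₂⟧ = {x : ⟨x, e₂⟩ ∈ ⟦above⟧} = {e₀, e₁, e₂, e₄, e₅, e₆, e₇, e₉, e₁₁}
⟦that e₇ chased⟧ = {x : ⟨e₇, x⟩ ∈ ⟦chased⟧} = {e₀, e₂, e₆, e₇, e₈, e₁₁}
⟦scholar⟧ = {e₀, e₁, e₃, e₅, e₇, e₈, e₉, e₁₀, e₁₁}
… ∩ ⟦right of e₆⟧ = {e₀, e₁, e₃, e₅, e₇, e₈, e₉, e₁₀, e₁₁} ∩ {e₁, e₃, e₄, e₅, e₇, e₈, e₉, e₁₀, e₁₁} = {e₁, e₃, e₅, e₇, e₈, e₉, e₁₀, e₁₁}
… ∩ ⟦above e₂⟧ = {e₁, e₃, e₅, e₇, e₈, e₉, e₁₀, e₁₁} ∩ {e₀, e₁, e₂, e₄, e₅, e₆, e₇, e₉, e₁₁} = {e₁, e₅, e₇, e₉, e₁₁}
… ∩ ⟦that e₇ chased⟧ = {e₁, e₅, e₇, e₉, e₁₁} ∩ {e₀, e₂, e₆, e₇, e₈, e₁₁} = {e₇, e₁₁}
So ⟦scholar right of e₆ above e₂ that e₇ chased⟧ = {e₇, e₁₁}.

{e₇, e₁₁}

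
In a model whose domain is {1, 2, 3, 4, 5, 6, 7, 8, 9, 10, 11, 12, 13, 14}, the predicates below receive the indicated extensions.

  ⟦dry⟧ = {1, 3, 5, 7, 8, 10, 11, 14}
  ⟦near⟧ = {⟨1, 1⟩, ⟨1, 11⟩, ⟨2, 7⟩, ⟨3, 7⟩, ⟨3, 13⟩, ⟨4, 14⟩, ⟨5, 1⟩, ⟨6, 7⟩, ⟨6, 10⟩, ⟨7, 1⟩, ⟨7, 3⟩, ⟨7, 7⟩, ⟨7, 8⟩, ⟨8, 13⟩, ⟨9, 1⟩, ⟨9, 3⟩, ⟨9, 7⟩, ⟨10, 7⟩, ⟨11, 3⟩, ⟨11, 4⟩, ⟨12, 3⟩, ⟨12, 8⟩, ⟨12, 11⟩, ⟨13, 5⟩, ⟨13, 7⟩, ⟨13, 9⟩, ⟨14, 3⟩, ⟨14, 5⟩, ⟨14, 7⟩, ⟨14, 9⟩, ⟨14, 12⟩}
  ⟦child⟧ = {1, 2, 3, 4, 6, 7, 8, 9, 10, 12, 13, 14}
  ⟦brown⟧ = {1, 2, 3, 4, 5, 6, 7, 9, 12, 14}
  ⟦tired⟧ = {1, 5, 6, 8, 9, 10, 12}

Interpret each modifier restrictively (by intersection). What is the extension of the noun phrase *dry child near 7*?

{3, 7, 10, 14}

⟦near 7⟧ = {x : ⟨x, 7⟩ ∈ ⟦near⟧} = {2, 3, 6, 7, 9, 10, 13, 14}
⟦child⟧ = {1, 2, 3, 4, 6, 7, 8, 9, 10, 12, 13, 14}
… ∩ ⟦near 7⟧ = {1, 2, 3, 4, 6, 7, 8, 9, 10, 12, 13, 14} ∩ {2, 3, 6, 7, 9, 10, 13, 14} = {2, 3, 6, 7, 9, 10, 13, 14}
… ∩ ⟦dry⟧ = {2, 3, 6, 7, 9, 10, 13, 14} ∩ {1, 3, 5, 7, 8, 10, 11, 14} = {3, 7, 10, 14}
So ⟦dry child near 7⟧ = {3, 7, 10, 14}.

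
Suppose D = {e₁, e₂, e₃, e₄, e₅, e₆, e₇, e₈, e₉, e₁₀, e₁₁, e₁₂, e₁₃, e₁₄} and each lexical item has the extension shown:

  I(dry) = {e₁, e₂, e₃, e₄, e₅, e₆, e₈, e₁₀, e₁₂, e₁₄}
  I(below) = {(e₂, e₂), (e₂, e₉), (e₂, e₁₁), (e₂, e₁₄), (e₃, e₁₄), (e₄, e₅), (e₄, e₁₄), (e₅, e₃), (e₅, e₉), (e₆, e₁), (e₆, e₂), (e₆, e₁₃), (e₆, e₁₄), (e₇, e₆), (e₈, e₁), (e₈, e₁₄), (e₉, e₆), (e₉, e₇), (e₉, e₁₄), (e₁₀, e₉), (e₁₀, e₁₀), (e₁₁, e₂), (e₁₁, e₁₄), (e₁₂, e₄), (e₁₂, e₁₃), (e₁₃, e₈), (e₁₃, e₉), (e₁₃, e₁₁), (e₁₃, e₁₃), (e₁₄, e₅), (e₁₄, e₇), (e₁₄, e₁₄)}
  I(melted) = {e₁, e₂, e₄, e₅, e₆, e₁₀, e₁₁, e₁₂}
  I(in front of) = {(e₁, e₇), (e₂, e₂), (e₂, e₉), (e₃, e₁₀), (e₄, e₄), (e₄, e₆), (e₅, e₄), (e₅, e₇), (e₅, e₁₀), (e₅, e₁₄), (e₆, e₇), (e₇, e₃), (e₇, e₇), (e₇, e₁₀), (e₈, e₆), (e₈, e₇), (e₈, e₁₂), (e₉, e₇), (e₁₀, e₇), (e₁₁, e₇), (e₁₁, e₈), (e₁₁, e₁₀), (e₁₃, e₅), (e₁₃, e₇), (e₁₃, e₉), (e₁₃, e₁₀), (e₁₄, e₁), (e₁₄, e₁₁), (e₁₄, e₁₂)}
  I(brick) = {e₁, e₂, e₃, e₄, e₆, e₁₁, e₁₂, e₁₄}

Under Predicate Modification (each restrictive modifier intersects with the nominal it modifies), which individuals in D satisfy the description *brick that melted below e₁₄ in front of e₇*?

⟦that melted⟧ = ⟦melted⟧ = {e₁, e₂, e₄, e₅, e₆, e₁₀, e₁₁, e₁₂}
⟦below e₁₄⟧ = {x : ⟨x, e₁₄⟩ ∈ ⟦below⟧} = {e₂, e₃, e₄, e₆, e₈, e₉, e₁₁, e₁₄}
⟦in front of e₇⟧ = {x : ⟨x, e₇⟩ ∈ ⟦in front of⟧} = {e₁, e₅, e₆, e₇, e₈, e₉, e₁₀, e₁₁, e₁₃}
⟦brick⟧ = {e₁, e₂, e₃, e₄, e₆, e₁₁, e₁₂, e₁₄}
… ∩ ⟦that melted⟧ = {e₁, e₂, e₃, e₄, e₆, e₁₁, e₁₂, e₁₄} ∩ {e₁, e₂, e₄, e₅, e₆, e₁₀, e₁₁, e₁₂} = {e₁, e₂, e₄, e₆, e₁₁, e₁₂}
… ∩ ⟦below e₁₄⟧ = {e₁, e₂, e₄, e₆, e₁₁, e₁₂} ∩ {e₂, e₃, e₄, e₆, e₈, e₉, e₁₁, e₁₄} = {e₂, e₄, e₆, e₁₁}
… ∩ ⟦in front of e₇⟧ = {e₂, e₄, e₆, e₁₁} ∩ {e₁, e₅, e₆, e₇, e₈, e₉, e₁₀, e₁₁, e₁₃} = {e₆, e₁₁}
So ⟦brick that melted below e₁₄ in front of e₇⟧ = {e₆, e₁₁}.

{e₆, e₁₁}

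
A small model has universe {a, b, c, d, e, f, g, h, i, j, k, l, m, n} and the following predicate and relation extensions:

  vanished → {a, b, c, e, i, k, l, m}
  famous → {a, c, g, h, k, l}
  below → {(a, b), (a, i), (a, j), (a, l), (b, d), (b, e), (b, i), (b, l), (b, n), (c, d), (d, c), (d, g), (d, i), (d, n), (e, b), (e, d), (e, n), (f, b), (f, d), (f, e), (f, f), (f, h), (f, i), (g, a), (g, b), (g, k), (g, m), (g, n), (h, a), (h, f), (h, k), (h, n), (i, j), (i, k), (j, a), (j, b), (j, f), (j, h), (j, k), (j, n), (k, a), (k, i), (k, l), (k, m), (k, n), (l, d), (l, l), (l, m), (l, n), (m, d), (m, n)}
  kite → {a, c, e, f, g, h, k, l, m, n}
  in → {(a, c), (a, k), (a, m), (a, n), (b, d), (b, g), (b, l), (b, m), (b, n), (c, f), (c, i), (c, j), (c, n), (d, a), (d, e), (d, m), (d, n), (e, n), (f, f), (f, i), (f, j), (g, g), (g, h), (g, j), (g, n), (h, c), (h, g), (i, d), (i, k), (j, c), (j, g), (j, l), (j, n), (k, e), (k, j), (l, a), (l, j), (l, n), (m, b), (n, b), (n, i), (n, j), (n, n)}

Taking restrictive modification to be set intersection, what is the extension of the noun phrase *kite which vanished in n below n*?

⟦which vanished⟧ = ⟦vanished⟧ = {a, b, c, e, i, k, l, m}
⟦in n⟧ = {x : ⟨x, n⟩ ∈ ⟦in⟧} = {a, b, c, d, e, g, j, l, n}
⟦below n⟧ = {x : ⟨x, n⟩ ∈ ⟦below⟧} = {b, d, e, g, h, j, k, l, m}
⟦kite⟧ = {a, c, e, f, g, h, k, l, m, n}
… ∩ ⟦which vanished⟧ = {a, c, e, f, g, h, k, l, m, n} ∩ {a, b, c, e, i, k, l, m} = {a, c, e, k, l, m}
… ∩ ⟦in n⟧ = {a, c, e, k, l, m} ∩ {a, b, c, d, e, g, j, l, n} = {a, c, e, l}
… ∩ ⟦below n⟧ = {a, c, e, l} ∩ {b, d, e, g, h, j, k, l, m} = {e, l}
So ⟦kite which vanished in n below n⟧ = {e, l}.

{e, l}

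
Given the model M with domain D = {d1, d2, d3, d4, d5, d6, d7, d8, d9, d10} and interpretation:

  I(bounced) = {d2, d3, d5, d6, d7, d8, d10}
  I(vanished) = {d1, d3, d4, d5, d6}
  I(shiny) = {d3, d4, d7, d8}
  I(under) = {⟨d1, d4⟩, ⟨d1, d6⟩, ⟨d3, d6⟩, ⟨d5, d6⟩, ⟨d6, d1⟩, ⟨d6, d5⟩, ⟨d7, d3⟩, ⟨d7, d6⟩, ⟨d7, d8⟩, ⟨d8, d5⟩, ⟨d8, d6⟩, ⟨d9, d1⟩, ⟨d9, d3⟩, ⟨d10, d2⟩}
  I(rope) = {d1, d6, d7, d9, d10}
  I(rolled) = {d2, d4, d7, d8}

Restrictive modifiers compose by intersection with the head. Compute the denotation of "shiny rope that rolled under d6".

⟦that rolled⟧ = ⟦rolled⟧ = {d2, d4, d7, d8}
⟦under d6⟧ = {x : ⟨x, d6⟩ ∈ ⟦under⟧} = {d1, d3, d5, d7, d8}
⟦rope⟧ = {d1, d6, d7, d9, d10}
… ∩ ⟦that rolled⟧ = {d1, d6, d7, d9, d10} ∩ {d2, d4, d7, d8} = {d7}
… ∩ ⟦under d6⟧ = {d7} ∩ {d1, d3, d5, d7, d8} = {d7}
… ∩ ⟦shiny⟧ = {d7} ∩ {d3, d4, d7, d8} = {d7}
So ⟦shiny rope that rolled under d6⟧ = {d7}.

{d7}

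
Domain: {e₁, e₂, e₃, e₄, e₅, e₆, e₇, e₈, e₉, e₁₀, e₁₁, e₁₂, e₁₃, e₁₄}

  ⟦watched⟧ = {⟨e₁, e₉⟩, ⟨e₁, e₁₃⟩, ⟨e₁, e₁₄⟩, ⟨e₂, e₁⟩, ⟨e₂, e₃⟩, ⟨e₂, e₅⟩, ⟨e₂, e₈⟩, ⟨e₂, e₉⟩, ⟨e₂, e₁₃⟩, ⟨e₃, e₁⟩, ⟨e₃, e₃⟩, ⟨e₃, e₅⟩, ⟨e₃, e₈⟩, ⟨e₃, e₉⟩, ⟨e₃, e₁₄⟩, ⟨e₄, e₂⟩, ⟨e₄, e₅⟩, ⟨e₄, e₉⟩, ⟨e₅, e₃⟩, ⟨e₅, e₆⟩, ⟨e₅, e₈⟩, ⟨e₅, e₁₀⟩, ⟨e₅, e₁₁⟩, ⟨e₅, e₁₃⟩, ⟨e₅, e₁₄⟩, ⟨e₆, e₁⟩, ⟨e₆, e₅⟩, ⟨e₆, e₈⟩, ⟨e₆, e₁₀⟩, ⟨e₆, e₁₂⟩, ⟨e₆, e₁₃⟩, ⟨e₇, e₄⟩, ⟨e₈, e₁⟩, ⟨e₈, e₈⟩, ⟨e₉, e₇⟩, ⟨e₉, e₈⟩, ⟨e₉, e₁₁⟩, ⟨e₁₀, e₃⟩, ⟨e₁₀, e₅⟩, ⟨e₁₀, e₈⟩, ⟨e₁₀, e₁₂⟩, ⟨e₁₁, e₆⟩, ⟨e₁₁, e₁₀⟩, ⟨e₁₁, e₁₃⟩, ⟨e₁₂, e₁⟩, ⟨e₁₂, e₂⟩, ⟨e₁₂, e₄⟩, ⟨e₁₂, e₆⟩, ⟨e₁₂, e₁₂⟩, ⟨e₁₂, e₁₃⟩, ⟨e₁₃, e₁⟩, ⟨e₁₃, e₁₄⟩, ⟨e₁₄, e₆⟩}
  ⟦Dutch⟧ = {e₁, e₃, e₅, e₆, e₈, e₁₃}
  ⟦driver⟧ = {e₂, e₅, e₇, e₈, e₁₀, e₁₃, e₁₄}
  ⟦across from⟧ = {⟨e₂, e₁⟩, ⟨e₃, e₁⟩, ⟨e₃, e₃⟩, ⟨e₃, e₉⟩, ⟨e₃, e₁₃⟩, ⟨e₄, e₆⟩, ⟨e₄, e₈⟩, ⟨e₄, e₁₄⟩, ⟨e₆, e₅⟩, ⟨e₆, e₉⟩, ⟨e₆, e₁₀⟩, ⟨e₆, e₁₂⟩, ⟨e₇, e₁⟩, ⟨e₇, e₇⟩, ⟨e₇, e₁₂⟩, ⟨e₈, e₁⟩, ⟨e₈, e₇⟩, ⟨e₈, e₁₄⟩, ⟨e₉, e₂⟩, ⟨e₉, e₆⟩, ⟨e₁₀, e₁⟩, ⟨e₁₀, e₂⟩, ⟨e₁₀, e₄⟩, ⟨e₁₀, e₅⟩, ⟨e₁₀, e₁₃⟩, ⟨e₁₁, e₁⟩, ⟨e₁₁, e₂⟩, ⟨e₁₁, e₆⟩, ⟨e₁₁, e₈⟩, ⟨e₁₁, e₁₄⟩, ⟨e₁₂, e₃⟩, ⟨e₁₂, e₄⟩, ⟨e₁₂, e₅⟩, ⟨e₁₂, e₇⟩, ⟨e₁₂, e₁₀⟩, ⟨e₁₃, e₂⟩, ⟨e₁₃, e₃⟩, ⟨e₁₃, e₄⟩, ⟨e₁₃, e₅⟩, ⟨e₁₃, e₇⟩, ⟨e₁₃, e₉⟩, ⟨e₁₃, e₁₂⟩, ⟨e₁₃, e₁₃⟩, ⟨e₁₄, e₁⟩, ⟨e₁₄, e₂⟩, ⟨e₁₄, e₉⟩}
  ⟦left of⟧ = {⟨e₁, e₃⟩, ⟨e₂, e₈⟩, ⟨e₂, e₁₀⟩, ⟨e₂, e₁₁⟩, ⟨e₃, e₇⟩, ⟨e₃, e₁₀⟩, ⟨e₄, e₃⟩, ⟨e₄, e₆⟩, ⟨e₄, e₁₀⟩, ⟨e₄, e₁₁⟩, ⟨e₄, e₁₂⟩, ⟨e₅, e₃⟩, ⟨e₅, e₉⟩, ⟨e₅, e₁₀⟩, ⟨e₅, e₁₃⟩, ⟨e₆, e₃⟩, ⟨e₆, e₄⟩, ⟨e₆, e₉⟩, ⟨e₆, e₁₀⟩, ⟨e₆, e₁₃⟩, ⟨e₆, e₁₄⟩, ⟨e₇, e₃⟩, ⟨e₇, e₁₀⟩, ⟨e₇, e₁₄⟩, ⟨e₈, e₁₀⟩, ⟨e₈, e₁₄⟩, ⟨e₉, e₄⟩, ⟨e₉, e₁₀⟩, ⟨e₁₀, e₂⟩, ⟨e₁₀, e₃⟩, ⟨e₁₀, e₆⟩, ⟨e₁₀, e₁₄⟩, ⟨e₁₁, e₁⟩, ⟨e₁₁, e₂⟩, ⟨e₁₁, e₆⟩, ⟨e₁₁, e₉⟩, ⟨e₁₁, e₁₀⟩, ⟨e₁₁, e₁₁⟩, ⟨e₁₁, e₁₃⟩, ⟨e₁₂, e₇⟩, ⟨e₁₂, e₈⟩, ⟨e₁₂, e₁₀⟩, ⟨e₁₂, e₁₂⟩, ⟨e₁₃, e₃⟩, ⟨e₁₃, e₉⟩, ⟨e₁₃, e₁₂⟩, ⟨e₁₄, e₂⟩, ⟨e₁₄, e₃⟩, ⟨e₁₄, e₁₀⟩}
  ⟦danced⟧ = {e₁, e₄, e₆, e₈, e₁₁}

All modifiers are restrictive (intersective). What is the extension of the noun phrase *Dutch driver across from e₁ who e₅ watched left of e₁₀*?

{e₈}

⟦across from e₁⟧ = {x : ⟨x, e₁⟩ ∈ ⟦across from⟧} = {e₂, e₃, e₇, e₈, e₁₀, e₁₁, e₁₄}
⟦who e₅ watched⟧ = {x : ⟨e₅, x⟩ ∈ ⟦watched⟧} = {e₃, e₆, e₈, e₁₀, e₁₁, e₁₃, e₁₄}
⟦left of e₁₀⟧ = {x : ⟨x, e₁₀⟩ ∈ ⟦left of⟧} = {e₂, e₃, e₄, e₅, e₆, e₇, e₈, e₉, e₁₁, e₁₂, e₁₄}
⟦driver⟧ = {e₂, e₅, e₇, e₈, e₁₀, e₁₃, e₁₄}
… ∩ ⟦across from e₁⟧ = {e₂, e₅, e₇, e₈, e₁₀, e₁₃, e₁₄} ∩ {e₂, e₃, e₇, e₈, e₁₀, e₁₁, e₁₄} = {e₂, e₇, e₈, e₁₀, e₁₄}
… ∩ ⟦who e₅ watched⟧ = {e₂, e₇, e₈, e₁₀, e₁₄} ∩ {e₃, e₆, e₈, e₁₀, e₁₁, e₁₃, e₁₄} = {e₈, e₁₀, e₁₄}
… ∩ ⟦left of e₁₀⟧ = {e₈, e₁₀, e₁₄} ∩ {e₂, e₃, e₄, e₅, e₆, e₇, e₈, e₉, e₁₁, e₁₂, e₁₄} = {e₈, e₁₄}
… ∩ ⟦Dutch⟧ = {e₈, e₁₄} ∩ {e₁, e₃, e₅, e₆, e₈, e₁₃} = {e₈}
So ⟦Dutch driver across from e₁ who e₅ watched left of e₁₀⟧ = {e₈}.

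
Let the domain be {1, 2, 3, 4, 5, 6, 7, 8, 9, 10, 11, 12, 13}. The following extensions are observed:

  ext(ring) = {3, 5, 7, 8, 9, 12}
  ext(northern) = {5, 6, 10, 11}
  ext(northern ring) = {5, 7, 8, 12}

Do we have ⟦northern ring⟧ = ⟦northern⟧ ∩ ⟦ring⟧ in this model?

no

⟦northern⟧ ∩ ⟦ring⟧ = {5, 6, 10, 11} ∩ {3, 5, 7, 8, 9, 12} = {5}
Observed ⟦northern ring⟧ = {5, 7, 8, 12}.
These differ, so the modifier is not intersective in this model.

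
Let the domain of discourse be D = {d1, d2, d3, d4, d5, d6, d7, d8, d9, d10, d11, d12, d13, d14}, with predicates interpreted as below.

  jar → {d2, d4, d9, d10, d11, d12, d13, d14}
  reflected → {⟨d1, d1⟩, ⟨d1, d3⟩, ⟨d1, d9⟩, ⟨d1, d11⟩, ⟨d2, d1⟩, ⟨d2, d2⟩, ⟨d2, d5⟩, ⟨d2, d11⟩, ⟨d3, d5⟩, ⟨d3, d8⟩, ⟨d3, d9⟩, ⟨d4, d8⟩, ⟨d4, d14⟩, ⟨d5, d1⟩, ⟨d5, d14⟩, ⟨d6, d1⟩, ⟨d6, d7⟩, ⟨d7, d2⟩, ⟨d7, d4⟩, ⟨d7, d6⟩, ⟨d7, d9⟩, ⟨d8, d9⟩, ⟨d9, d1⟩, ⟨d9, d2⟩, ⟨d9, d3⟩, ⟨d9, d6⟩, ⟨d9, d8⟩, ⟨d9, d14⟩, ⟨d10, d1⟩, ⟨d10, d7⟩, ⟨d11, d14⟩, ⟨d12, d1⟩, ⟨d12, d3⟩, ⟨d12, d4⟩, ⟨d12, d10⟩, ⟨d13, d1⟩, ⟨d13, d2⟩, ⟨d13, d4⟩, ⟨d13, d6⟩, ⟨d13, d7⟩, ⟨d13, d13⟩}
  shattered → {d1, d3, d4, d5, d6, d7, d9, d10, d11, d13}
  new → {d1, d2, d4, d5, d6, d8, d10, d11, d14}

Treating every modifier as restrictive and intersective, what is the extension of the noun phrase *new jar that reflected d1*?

{d2, d10}

⟦that reflected d1⟧ = {x : ⟨x, d1⟩ ∈ ⟦reflected⟧} = {d1, d2, d5, d6, d9, d10, d12, d13}
⟦jar⟧ = {d2, d4, d9, d10, d11, d12, d13, d14}
… ∩ ⟦that reflected d1⟧ = {d2, d4, d9, d10, d11, d12, d13, d14} ∩ {d1, d2, d5, d6, d9, d10, d12, d13} = {d2, d9, d10, d12, d13}
… ∩ ⟦new⟧ = {d2, d9, d10, d12, d13} ∩ {d1, d2, d4, d5, d6, d8, d10, d11, d14} = {d2, d10}
So ⟦new jar that reflected d1⟧ = {d2, d10}.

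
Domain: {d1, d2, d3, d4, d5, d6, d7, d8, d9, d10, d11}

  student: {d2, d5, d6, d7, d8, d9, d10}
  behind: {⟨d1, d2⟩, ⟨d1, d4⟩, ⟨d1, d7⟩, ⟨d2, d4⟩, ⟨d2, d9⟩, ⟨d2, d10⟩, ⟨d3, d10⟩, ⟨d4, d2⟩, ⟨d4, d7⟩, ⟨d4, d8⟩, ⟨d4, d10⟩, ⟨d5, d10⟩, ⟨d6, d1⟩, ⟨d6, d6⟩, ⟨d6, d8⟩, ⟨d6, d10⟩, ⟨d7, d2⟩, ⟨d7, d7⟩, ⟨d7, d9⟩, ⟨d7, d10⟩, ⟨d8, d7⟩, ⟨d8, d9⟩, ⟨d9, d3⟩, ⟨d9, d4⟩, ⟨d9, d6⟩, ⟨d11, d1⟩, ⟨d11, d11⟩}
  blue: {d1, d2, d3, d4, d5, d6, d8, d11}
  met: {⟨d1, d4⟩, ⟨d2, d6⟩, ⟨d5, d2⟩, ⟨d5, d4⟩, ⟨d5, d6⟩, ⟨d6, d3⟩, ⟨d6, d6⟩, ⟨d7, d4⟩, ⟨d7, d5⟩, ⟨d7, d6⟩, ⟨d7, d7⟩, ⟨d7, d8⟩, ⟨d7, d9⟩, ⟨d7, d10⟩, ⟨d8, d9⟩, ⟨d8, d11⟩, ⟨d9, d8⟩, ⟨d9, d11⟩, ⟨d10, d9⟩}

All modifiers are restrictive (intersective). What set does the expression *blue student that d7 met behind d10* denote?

⟦that d7 met⟧ = {x : ⟨d7, x⟩ ∈ ⟦met⟧} = {d4, d5, d6, d7, d8, d9, d10}
⟦behind d10⟧ = {x : ⟨x, d10⟩ ∈ ⟦behind⟧} = {d2, d3, d4, d5, d6, d7}
⟦student⟧ = {d2, d5, d6, d7, d8, d9, d10}
… ∩ ⟦that d7 met⟧ = {d2, d5, d6, d7, d8, d9, d10} ∩ {d4, d5, d6, d7, d8, d9, d10} = {d5, d6, d7, d8, d9, d10}
… ∩ ⟦behind d10⟧ = {d5, d6, d7, d8, d9, d10} ∩ {d2, d3, d4, d5, d6, d7} = {d5, d6, d7}
… ∩ ⟦blue⟧ = {d5, d6, d7} ∩ {d1, d2, d3, d4, d5, d6, d8, d11} = {d5, d6}
So ⟦blue student that d7 met behind d10⟧ = {d5, d6}.

{d5, d6}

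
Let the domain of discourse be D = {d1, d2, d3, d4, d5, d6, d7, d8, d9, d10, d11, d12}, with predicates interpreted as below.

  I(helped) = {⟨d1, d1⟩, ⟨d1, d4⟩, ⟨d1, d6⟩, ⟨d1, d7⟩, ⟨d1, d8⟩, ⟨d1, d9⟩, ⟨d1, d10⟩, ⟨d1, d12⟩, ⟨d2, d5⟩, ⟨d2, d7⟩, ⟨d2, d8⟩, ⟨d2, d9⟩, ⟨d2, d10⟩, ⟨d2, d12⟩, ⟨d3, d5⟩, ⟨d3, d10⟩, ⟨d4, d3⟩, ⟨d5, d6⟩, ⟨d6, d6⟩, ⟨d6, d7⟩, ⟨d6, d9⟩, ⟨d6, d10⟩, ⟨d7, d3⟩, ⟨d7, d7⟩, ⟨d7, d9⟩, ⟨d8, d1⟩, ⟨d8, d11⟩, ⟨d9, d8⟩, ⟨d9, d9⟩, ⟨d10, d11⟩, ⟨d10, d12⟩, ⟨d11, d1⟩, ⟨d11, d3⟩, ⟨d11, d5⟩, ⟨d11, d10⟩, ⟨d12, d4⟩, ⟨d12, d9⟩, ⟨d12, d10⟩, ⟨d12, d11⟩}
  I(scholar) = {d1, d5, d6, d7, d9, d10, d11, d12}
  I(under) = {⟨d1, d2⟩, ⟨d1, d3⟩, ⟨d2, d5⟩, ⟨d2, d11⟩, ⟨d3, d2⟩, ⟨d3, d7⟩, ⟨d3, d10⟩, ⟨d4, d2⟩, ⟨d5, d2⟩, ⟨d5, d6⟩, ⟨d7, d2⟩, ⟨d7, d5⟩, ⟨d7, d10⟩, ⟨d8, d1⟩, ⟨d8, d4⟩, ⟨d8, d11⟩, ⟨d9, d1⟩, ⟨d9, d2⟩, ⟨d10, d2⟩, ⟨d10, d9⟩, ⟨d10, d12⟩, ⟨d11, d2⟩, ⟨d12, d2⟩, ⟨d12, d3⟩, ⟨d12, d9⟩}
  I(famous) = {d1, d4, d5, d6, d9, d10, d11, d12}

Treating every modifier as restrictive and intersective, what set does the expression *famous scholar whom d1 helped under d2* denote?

⟦whom d1 helped⟧ = {x : ⟨d1, x⟩ ∈ ⟦helped⟧} = {d1, d4, d6, d7, d8, d9, d10, d12}
⟦under d2⟧ = {x : ⟨x, d2⟩ ∈ ⟦under⟧} = {d1, d3, d4, d5, d7, d9, d10, d11, d12}
⟦scholar⟧ = {d1, d5, d6, d7, d9, d10, d11, d12}
… ∩ ⟦whom d1 helped⟧ = {d1, d5, d6, d7, d9, d10, d11, d12} ∩ {d1, d4, d6, d7, d8, d9, d10, d12} = {d1, d6, d7, d9, d10, d12}
… ∩ ⟦under d2⟧ = {d1, d6, d7, d9, d10, d12} ∩ {d1, d3, d4, d5, d7, d9, d10, d11, d12} = {d1, d7, d9, d10, d12}
… ∩ ⟦famous⟧ = {d1, d7, d9, d10, d12} ∩ {d1, d4, d5, d6, d9, d10, d11, d12} = {d1, d9, d10, d12}
So ⟦famous scholar whom d1 helped under d2⟧ = {d1, d9, d10, d12}.

{d1, d9, d10, d12}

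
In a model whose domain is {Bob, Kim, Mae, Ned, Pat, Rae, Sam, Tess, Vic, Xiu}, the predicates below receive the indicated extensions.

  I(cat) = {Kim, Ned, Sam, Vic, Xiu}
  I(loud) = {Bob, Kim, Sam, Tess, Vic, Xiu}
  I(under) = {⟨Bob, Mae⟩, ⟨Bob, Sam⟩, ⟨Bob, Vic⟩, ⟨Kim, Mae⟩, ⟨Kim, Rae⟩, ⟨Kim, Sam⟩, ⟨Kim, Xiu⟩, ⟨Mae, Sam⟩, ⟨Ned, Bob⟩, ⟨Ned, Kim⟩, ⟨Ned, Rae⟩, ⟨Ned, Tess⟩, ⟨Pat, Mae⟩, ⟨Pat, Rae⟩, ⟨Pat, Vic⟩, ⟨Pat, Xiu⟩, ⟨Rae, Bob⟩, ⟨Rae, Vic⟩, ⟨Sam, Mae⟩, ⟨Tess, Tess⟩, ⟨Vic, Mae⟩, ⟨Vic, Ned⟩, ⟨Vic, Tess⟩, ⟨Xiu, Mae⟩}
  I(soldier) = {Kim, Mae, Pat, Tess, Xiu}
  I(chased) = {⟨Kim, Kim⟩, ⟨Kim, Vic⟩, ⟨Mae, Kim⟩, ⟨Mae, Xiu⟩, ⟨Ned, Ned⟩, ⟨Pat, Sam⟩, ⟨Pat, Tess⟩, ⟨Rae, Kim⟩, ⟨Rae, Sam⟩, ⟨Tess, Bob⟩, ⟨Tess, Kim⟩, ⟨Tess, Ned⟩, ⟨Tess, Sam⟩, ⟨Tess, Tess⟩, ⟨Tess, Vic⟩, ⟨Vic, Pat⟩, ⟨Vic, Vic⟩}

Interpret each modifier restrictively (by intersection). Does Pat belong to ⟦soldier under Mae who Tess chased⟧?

no

⟦under Mae⟧ = {x : ⟨x, Mae⟩ ∈ ⟦under⟧} = {Bob, Kim, Pat, Sam, Vic, Xiu}
⟦who Tess chased⟧ = {x : ⟨Tess, x⟩ ∈ ⟦chased⟧} = {Bob, Kim, Ned, Sam, Tess, Vic}
⟦soldier⟧ = {Kim, Mae, Pat, Tess, Xiu}
… ∩ ⟦under Mae⟧ = {Kim, Mae, Pat, Tess, Xiu} ∩ {Bob, Kim, Pat, Sam, Vic, Xiu} = {Kim, Pat, Xiu}
… ∩ ⟦who Tess chased⟧ = {Kim, Pat, Xiu} ∩ {Bob, Kim, Ned, Sam, Tess, Vic} = {Kim}
⟦soldier under Mae who Tess chased⟧ = {Kim}; Pat ∉ this set.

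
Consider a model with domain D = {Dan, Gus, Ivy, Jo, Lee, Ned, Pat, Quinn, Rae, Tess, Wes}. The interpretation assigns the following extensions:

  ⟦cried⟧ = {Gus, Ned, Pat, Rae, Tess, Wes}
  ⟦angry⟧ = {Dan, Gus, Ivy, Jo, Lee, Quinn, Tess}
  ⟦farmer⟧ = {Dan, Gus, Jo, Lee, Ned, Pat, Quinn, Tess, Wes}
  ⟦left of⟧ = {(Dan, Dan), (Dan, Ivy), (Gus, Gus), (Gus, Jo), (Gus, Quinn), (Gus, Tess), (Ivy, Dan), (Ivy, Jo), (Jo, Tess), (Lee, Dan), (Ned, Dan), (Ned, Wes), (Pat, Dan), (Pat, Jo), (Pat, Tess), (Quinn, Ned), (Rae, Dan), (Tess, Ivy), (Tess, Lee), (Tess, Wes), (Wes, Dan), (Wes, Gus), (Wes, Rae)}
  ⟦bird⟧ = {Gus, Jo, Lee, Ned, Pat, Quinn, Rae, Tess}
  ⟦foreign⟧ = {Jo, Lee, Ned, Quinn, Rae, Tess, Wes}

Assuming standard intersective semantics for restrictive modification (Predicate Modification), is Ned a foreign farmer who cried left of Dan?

⟦who cried⟧ = ⟦cried⟧ = {Gus, Ned, Pat, Rae, Tess, Wes}
⟦left of Dan⟧ = {x : ⟨x, Dan⟩ ∈ ⟦left of⟧} = {Dan, Ivy, Lee, Ned, Pat, Rae, Wes}
⟦farmer⟧ = {Dan, Gus, Jo, Lee, Ned, Pat, Quinn, Tess, Wes}
… ∩ ⟦who cried⟧ = {Dan, Gus, Jo, Lee, Ned, Pat, Quinn, Tess, Wes} ∩ {Gus, Ned, Pat, Rae, Tess, Wes} = {Gus, Ned, Pat, Tess, Wes}
… ∩ ⟦left of Dan⟧ = {Gus, Ned, Pat, Tess, Wes} ∩ {Dan, Ivy, Lee, Ned, Pat, Rae, Wes} = {Ned, Pat, Wes}
… ∩ ⟦foreign⟧ = {Ned, Pat, Wes} ∩ {Jo, Lee, Ned, Quinn, Rae, Tess, Wes} = {Ned, Wes}
⟦foreign farmer who cried left of Dan⟧ = {Ned, Wes}; Ned ∈ this set.

yes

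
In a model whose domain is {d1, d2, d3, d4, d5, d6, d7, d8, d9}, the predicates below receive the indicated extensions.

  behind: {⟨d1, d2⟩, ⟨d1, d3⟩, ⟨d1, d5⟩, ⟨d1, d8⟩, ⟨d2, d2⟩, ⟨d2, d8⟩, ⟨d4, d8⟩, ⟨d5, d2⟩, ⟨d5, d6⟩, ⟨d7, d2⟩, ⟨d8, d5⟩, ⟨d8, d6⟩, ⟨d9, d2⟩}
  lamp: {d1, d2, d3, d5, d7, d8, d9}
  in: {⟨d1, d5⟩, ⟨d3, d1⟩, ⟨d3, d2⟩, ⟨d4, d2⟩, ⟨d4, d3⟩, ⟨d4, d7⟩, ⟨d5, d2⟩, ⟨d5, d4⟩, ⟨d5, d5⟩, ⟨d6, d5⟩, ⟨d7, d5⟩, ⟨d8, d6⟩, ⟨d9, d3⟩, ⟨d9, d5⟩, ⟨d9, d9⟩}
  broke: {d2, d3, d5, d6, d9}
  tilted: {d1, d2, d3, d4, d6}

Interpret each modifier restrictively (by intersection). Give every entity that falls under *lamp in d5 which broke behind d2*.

⟦in d5⟧ = {x : ⟨x, d5⟩ ∈ ⟦in⟧} = {d1, d5, d6, d7, d9}
⟦which broke⟧ = ⟦broke⟧ = {d2, d3, d5, d6, d9}
⟦behind d2⟧ = {x : ⟨x, d2⟩ ∈ ⟦behind⟧} = {d1, d2, d5, d7, d9}
⟦lamp⟧ = {d1, d2, d3, d5, d7, d8, d9}
… ∩ ⟦in d5⟧ = {d1, d2, d3, d5, d7, d8, d9} ∩ {d1, d5, d6, d7, d9} = {d1, d5, d7, d9}
… ∩ ⟦which broke⟧ = {d1, d5, d7, d9} ∩ {d2, d3, d5, d6, d9} = {d5, d9}
… ∩ ⟦behind d2⟧ = {d5, d9} ∩ {d1, d2, d5, d7, d9} = {d5, d9}
So ⟦lamp in d5 which broke behind d2⟧ = {d5, d9}.

{d5, d9}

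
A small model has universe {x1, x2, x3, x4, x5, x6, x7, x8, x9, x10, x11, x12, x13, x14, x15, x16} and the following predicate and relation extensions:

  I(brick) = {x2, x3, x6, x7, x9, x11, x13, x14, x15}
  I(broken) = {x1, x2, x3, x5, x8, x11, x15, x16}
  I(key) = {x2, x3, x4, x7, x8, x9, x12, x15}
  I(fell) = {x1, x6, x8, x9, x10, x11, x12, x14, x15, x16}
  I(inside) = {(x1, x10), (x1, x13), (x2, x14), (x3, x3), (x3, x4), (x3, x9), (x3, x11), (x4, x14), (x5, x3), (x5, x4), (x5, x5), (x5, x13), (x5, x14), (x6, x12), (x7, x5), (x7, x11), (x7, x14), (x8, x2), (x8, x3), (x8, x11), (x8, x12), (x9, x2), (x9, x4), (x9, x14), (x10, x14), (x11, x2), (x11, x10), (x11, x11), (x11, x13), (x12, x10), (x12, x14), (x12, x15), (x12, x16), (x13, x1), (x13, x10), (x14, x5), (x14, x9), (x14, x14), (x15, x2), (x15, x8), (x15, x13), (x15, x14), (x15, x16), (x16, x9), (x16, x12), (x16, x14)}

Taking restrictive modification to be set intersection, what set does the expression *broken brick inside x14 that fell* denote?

⟦inside x14⟧ = {x : ⟨x, x14⟩ ∈ ⟦inside⟧} = {x2, x4, x5, x7, x9, x10, x12, x14, x15, x16}
⟦that fell⟧ = ⟦fell⟧ = {x1, x6, x8, x9, x10, x11, x12, x14, x15, x16}
⟦brick⟧ = {x2, x3, x6, x7, x9, x11, x13, x14, x15}
… ∩ ⟦inside x14⟧ = {x2, x3, x6, x7, x9, x11, x13, x14, x15} ∩ {x2, x4, x5, x7, x9, x10, x12, x14, x15, x16} = {x2, x7, x9, x14, x15}
… ∩ ⟦that fell⟧ = {x2, x7, x9, x14, x15} ∩ {x1, x6, x8, x9, x10, x11, x12, x14, x15, x16} = {x9, x14, x15}
… ∩ ⟦broken⟧ = {x9, x14, x15} ∩ {x1, x2, x3, x5, x8, x11, x15, x16} = {x15}
So ⟦broken brick inside x14 that fell⟧ = {x15}.

{x15}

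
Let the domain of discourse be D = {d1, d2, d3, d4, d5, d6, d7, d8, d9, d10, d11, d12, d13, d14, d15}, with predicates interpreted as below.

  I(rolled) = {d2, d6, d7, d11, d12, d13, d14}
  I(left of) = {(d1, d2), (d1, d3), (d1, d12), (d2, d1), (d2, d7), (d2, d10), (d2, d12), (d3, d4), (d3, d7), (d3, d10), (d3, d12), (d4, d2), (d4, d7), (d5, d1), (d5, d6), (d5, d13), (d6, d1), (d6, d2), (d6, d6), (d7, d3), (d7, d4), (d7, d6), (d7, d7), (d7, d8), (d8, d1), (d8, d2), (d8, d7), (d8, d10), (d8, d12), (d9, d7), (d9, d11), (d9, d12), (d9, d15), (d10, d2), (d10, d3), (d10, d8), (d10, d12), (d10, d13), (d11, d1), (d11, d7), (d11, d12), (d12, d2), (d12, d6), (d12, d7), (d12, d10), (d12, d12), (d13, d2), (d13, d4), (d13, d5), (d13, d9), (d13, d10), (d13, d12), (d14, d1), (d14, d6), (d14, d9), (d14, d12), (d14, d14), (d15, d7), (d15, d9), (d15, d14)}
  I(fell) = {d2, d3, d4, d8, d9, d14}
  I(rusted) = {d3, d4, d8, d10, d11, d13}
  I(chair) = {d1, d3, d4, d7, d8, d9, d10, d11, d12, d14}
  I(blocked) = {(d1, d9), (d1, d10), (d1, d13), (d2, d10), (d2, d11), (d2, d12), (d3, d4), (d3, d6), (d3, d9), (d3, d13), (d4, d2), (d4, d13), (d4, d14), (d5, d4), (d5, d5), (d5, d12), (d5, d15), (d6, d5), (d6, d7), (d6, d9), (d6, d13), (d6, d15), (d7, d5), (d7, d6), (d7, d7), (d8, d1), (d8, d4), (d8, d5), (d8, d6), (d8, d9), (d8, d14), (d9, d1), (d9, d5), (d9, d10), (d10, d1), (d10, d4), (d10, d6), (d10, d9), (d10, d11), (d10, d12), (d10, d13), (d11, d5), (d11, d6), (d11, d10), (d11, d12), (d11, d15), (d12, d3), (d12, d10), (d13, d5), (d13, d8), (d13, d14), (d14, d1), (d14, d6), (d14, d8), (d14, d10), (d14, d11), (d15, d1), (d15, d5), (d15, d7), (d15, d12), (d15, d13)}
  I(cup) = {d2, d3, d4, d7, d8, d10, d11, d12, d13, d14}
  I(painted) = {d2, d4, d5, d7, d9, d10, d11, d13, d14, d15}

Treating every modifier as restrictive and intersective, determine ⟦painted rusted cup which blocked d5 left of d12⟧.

⟦which blocked d5⟧ = {x : ⟨x, d5⟩ ∈ ⟦blocked⟧} = {d5, d6, d7, d8, d9, d11, d13, d15}
⟦left of d12⟧ = {x : ⟨x, d12⟩ ∈ ⟦left of⟧} = {d1, d2, d3, d8, d9, d10, d11, d12, d13, d14}
⟦cup⟧ = {d2, d3, d4, d7, d8, d10, d11, d12, d13, d14}
… ∩ ⟦which blocked d5⟧ = {d2, d3, d4, d7, d8, d10, d11, d12, d13, d14} ∩ {d5, d6, d7, d8, d9, d11, d13, d15} = {d7, d8, d11, d13}
… ∩ ⟦left of d12⟧ = {d7, d8, d11, d13} ∩ {d1, d2, d3, d8, d9, d10, d11, d12, d13, d14} = {d8, d11, d13}
… ∩ ⟦painted⟧ = {d8, d11, d13} ∩ {d2, d4, d5, d7, d9, d10, d11, d13, d14, d15} = {d11, d13}
… ∩ ⟦rusted⟧ = {d11, d13} ∩ {d3, d4, d8, d10, d11, d13} = {d11, d13}
So ⟦painted rusted cup which blocked d5 left of d12⟧ = {d11, d13}.

{d11, d13}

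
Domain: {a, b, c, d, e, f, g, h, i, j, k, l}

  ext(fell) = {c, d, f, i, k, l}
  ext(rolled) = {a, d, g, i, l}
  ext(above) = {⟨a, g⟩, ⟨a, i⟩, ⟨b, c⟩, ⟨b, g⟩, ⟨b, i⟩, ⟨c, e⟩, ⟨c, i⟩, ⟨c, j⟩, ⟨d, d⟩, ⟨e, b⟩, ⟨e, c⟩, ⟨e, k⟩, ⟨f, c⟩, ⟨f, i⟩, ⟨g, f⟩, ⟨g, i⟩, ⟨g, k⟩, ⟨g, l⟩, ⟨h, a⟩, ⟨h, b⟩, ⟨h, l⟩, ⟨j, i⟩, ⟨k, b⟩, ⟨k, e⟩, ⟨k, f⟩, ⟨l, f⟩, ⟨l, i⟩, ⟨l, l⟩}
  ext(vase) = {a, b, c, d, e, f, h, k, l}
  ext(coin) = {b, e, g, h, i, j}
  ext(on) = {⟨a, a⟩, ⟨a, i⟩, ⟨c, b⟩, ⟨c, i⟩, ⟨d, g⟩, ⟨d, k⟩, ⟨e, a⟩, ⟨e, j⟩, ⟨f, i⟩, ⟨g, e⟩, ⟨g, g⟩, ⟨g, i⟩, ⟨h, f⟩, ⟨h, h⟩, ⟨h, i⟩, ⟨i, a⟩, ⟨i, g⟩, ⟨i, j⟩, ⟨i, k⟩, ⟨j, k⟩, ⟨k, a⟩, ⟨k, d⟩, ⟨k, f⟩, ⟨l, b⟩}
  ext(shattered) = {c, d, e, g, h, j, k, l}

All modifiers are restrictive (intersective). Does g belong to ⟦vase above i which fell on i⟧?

no

⟦above i⟧ = {x : ⟨x, i⟩ ∈ ⟦above⟧} = {a, b, c, f, g, j, l}
⟦which fell⟧ = ⟦fell⟧ = {c, d, f, i, k, l}
⟦on i⟧ = {x : ⟨x, i⟩ ∈ ⟦on⟧} = {a, c, f, g, h}
⟦vase⟧ = {a, b, c, d, e, f, h, k, l}
… ∩ ⟦above i⟧ = {a, b, c, d, e, f, h, k, l} ∩ {a, b, c, f, g, j, l} = {a, b, c, f, l}
… ∩ ⟦which fell⟧ = {a, b, c, f, l} ∩ {c, d, f, i, k, l} = {c, f, l}
… ∩ ⟦on i⟧ = {c, f, l} ∩ {a, c, f, g, h} = {c, f}
⟦vase above i which fell on i⟧ = {c, f}; g ∉ this set.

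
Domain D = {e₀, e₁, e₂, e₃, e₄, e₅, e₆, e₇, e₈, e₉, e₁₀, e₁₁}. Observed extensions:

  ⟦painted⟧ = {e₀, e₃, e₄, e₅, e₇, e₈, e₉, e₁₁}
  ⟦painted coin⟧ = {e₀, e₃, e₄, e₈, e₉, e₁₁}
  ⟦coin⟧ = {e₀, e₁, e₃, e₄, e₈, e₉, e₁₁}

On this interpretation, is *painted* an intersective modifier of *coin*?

⟦painted⟧ ∩ ⟦coin⟧ = {e₀, e₃, e₄, e₅, e₇, e₈, e₉, e₁₁} ∩ {e₀, e₁, e₃, e₄, e₈, e₉, e₁₁} = {e₀, e₃, e₄, e₈, e₉, e₁₁}
Observed ⟦painted coin⟧ = {e₀, e₃, e₄, e₈, e₉, e₁₁}.
These coincide, so the modifier is intersective here.

yes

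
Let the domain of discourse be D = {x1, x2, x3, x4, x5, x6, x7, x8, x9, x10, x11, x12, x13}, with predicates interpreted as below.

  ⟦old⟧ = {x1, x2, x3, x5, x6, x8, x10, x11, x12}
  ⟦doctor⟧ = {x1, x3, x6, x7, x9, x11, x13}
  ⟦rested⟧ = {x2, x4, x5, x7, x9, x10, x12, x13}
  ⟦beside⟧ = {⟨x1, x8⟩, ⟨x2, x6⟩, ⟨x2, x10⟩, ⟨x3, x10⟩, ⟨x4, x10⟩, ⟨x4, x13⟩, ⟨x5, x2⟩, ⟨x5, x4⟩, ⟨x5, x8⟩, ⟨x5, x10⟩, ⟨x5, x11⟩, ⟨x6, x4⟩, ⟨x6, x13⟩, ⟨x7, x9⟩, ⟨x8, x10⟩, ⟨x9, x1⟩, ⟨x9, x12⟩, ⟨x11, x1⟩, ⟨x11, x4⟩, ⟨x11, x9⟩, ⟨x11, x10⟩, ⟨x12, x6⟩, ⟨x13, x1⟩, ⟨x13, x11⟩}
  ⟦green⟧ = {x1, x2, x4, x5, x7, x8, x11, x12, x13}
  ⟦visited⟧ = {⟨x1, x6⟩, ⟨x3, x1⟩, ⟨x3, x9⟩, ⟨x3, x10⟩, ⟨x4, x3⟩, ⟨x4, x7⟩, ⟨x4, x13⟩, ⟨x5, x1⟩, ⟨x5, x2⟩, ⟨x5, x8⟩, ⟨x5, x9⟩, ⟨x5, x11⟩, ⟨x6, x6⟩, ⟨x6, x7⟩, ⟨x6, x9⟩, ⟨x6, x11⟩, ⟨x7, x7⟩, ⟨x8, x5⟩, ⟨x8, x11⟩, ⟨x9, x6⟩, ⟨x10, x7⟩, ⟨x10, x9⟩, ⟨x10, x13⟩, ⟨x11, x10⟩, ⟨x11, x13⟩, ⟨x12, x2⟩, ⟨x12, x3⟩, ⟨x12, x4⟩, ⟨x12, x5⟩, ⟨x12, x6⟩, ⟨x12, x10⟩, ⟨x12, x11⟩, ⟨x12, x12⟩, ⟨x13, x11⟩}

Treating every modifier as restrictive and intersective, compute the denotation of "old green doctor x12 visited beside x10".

⟦x12 visited⟧ = {x : ⟨x12, x⟩ ∈ ⟦visited⟧} = {x2, x3, x4, x5, x6, x10, x11, x12}
⟦beside x10⟧ = {x : ⟨x, x10⟩ ∈ ⟦beside⟧} = {x2, x3, x4, x5, x8, x11}
⟦doctor⟧ = {x1, x3, x6, x7, x9, x11, x13}
… ∩ ⟦x12 visited⟧ = {x1, x3, x6, x7, x9, x11, x13} ∩ {x2, x3, x4, x5, x6, x10, x11, x12} = {x3, x6, x11}
… ∩ ⟦beside x10⟧ = {x3, x6, x11} ∩ {x2, x3, x4, x5, x8, x11} = {x3, x11}
… ∩ ⟦old⟧ = {x3, x11} ∩ {x1, x2, x3, x5, x6, x8, x10, x11, x12} = {x3, x11}
… ∩ ⟦green⟧ = {x3, x11} ∩ {x1, x2, x4, x5, x7, x8, x11, x12, x13} = {x11}
So ⟦old green doctor x12 visited beside x10⟧ = {x11}.

{x11}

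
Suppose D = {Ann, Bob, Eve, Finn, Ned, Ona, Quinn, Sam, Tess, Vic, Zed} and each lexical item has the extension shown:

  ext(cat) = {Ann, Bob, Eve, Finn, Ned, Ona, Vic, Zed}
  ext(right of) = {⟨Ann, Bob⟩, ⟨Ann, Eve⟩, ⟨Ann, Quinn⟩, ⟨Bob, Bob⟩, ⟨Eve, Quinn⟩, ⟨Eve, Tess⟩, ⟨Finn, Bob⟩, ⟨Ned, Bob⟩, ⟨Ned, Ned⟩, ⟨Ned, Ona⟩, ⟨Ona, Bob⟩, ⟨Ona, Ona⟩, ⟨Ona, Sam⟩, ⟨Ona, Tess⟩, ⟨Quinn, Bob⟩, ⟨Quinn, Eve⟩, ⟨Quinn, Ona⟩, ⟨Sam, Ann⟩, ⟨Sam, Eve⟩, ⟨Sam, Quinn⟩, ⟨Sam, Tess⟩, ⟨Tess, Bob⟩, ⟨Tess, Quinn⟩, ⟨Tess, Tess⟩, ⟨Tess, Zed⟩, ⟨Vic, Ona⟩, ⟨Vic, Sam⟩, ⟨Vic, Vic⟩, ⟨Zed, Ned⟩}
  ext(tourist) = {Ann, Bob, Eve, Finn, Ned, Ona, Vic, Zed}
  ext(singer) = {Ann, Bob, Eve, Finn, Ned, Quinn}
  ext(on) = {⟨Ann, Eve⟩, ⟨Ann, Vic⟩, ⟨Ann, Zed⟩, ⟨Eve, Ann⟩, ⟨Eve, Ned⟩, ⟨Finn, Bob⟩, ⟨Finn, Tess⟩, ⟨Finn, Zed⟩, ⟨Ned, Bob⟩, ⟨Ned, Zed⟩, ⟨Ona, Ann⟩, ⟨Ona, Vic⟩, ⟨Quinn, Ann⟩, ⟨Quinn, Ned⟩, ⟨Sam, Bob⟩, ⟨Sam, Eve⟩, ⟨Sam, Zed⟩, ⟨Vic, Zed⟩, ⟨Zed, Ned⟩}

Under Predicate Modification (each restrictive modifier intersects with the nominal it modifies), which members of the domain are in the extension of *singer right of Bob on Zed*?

{Ann, Finn, Ned}

⟦right of Bob⟧ = {x : ⟨x, Bob⟩ ∈ ⟦right of⟧} = {Ann, Bob, Finn, Ned, Ona, Quinn, Tess}
⟦on Zed⟧ = {x : ⟨x, Zed⟩ ∈ ⟦on⟧} = {Ann, Finn, Ned, Sam, Vic}
⟦singer⟧ = {Ann, Bob, Eve, Finn, Ned, Quinn}
… ∩ ⟦right of Bob⟧ = {Ann, Bob, Eve, Finn, Ned, Quinn} ∩ {Ann, Bob, Finn, Ned, Ona, Quinn, Tess} = {Ann, Bob, Finn, Ned, Quinn}
… ∩ ⟦on Zed⟧ = {Ann, Bob, Finn, Ned, Quinn} ∩ {Ann, Finn, Ned, Sam, Vic} = {Ann, Finn, Ned}
So ⟦singer right of Bob on Zed⟧ = {Ann, Finn, Ned}.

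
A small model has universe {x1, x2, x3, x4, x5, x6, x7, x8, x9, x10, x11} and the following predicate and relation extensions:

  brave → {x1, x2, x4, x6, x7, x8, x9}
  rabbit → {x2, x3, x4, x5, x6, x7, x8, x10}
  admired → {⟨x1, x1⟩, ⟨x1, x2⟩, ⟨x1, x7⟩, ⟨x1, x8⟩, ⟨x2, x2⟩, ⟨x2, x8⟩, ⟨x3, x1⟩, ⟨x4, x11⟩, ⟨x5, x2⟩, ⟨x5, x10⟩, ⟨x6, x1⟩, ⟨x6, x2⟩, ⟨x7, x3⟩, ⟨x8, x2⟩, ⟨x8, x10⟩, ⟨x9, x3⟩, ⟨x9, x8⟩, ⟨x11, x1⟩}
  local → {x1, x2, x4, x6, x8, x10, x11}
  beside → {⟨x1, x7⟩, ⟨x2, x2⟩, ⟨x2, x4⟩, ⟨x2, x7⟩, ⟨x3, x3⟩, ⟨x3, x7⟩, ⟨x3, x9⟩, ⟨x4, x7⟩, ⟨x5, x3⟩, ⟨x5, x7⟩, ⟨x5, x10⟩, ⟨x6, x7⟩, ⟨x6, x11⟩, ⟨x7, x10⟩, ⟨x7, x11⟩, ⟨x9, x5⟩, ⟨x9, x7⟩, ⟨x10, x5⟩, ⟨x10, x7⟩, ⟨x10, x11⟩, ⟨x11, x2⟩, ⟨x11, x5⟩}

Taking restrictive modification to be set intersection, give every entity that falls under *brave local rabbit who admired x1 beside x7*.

⟦who admired x1⟧ = {x : ⟨x, x1⟩ ∈ ⟦admired⟧} = {x1, x3, x6, x11}
⟦beside x7⟧ = {x : ⟨x, x7⟩ ∈ ⟦beside⟧} = {x1, x2, x3, x4, x5, x6, x9, x10}
⟦rabbit⟧ = {x2, x3, x4, x5, x6, x7, x8, x10}
… ∩ ⟦who admired x1⟧ = {x2, x3, x4, x5, x6, x7, x8, x10} ∩ {x1, x3, x6, x11} = {x3, x6}
… ∩ ⟦beside x7⟧ = {x3, x6} ∩ {x1, x2, x3, x4, x5, x6, x9, x10} = {x3, x6}
… ∩ ⟦brave⟧ = {x3, x6} ∩ {x1, x2, x4, x6, x7, x8, x9} = {x6}
… ∩ ⟦local⟧ = {x6} ∩ {x1, x2, x4, x6, x8, x10, x11} = {x6}
So ⟦brave local rabbit who admired x1 beside x7⟧ = {x6}.

{x6}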